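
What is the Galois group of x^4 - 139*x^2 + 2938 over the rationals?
Gal(K/Q) = V_4 (Klein four-group, Z/2Z × Z/2Z)

f factors as (x^2 - 113)(x^2 - 26), so the splitting field is K = Q(sqrt(113), sqrt(26)). The elements 113, 26, 2938 are all non-squares in Q, so sqrt(113) and sqrt(26) generate independent quadratic extensions. Thus [K:Q] = 4 and Gal(K/Q) is generated by the two order-2 automorphisms sqrt(113) ↦ -sqrt(113) and sqrt(26) ↦ -sqrt(26), giving V_4.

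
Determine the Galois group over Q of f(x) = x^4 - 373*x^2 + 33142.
Gal(K/Q) = V_4 (Klein four-group, Z/2Z × Z/2Z)

f factors as (x^2 - 146)(x^2 - 227), so the splitting field is K = Q(sqrt(146), sqrt(227)). The elements 146, 227, 33142 are all non-squares in Q, so sqrt(146) and sqrt(227) generate independent quadratic extensions. Thus [K:Q] = 4 and Gal(K/Q) is generated by the two order-2 automorphisms sqrt(146) ↦ -sqrt(146) and sqrt(227) ↦ -sqrt(227), giving V_4.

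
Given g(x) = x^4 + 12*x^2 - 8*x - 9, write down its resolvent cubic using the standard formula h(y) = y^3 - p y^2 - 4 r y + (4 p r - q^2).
h(y) = y^3 - 12*y^2 + 36*y - 496

Identify coefficients: p = 12, q = -8, r = -9.
Plug into h(y) = y^3 - p y^2 - 4 r y + (4 p r - q^2):
  h(y) = y^3 - (12) y^2 - 4*(-9) y + (4*(12)*(-9) - (-8)^2)
       = y^3 + (-12) y^2 + (36) y + (-496).
Simplifying: h(y) = y^3 - 12*y^2 + 36*y - 496.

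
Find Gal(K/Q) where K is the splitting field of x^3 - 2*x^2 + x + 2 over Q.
Gal(K/Q) = S_3 (symmetric group of order 6)

Compute the discriminant of x^3 + (-2)*x^2 + (1)*x + (2): Δ = -116. Since Δ is not a rational square, the Galois group is not contained in A_3; it must be the full S_3 (irreducibility of the cubic rules out anything smaller).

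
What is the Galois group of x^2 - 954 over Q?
Gal(K/Q) = Z/2Z (cyclic of order 2)

x^2 - 954 is irreducible over Q since 954 is not a rational square. The splitting field Q(sqrt(954)) has degree 2 over Q, and its unique nontrivial automorphism is sqrt(954) ↦ -sqrt(954). Hence Gal(Q(sqrt(954))/Q) = Z/2Z.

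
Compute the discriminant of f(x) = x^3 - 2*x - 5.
Δ = -643

For a depressed cubic x^3 + p x + q the discriminant is Δ = -4 p^3 - 27 q^2 = -4*(-2)^3 - 27*(-5)^2 = 32 - 675 = -643.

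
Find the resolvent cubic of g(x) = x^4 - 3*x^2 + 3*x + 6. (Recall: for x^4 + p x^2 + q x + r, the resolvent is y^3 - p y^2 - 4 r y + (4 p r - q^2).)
h(y) = y^3 + 3*y^2 - 24*y - 81

Identify coefficients: p = -3, q = 3, r = 6.
Plug into h(y) = y^3 - p y^2 - 4 r y + (4 p r - q^2):
  h(y) = y^3 - (-3) y^2 - 4*(6) y + (4*(-3)*(6) - (3)^2)
       = y^3 + (3) y^2 + (-24) y + (-81).
Simplifying: h(y) = y^3 + 3*y^2 - 24*y - 81.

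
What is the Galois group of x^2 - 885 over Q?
Gal(K/Q) = Z/2Z (cyclic of order 2)

x^2 - 885 is irreducible over Q since 885 is not a rational square. The splitting field Q(sqrt(885)) has degree 2 over Q, and its unique nontrivial automorphism is sqrt(885) ↦ -sqrt(885). Hence Gal(Q(sqrt(885))/Q) = Z/2Z.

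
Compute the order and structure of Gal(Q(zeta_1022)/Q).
|Gal(Q(zeta_1022)/Q)| = phi(1022) = 432; group ≅ (Z/1022Z)^* ≅ Z/6Z × Z/72Z

The n-th cyclotomic polynomial Φ_1022(x) is the minimal polynomial of zeta_1022 over Q and has degree phi(1022) = 432. So Q(zeta_1022) is a degree-432 Galois extension with Galois group (Z/1022Z)^*. By CRT, (Z/1022Z)^* ≅ (Z/2Z)^* × (Z/7Z)^* × (Z/73Z)^*. Each prime-power unit group is (Z/2Z)^* ≅ trivial group (order 1); (Z/7Z)^* ≅ Z/6Z; (Z/73Z)^* ≅ Z/72Z. Hence Gal(Q(zeta_1022)/Q) ≅ Z/6Z × Z/72Z.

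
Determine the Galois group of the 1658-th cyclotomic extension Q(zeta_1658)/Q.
|Gal(Q(zeta_1658)/Q)| = phi(1658) = 828; group ≅ (Z/1658Z)^* ≅ Z/828Z

The n-th cyclotomic polynomial Φ_1658(x) is the minimal polynomial of zeta_1658 over Q and has degree phi(1658) = 828. So Q(zeta_1658) is a degree-828 Galois extension with Galois group (Z/1658Z)^*. By CRT, (Z/1658Z)^* ≅ (Z/2Z)^* × (Z/829Z)^*. Each prime-power unit group is (Z/2Z)^* ≅ trivial group (order 1); (Z/829Z)^* ≅ Z/828Z. Hence Gal(Q(zeta_1658)/Q) ≅ Z/828Z.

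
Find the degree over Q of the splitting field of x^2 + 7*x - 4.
[K:Q] = 2

The discriminant of x^2 + (7)*x + (-4) is b^2 - 4c = 49 - (-16) = 65. Since 65 is not a perfect square in Q, the polynomial is irreducible over Q. Its two roots generate a degree-2 extension, so [K:Q] = 2.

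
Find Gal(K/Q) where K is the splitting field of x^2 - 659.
Gal(K/Q) = Z/2Z (cyclic of order 2)

x^2 - 659 is irreducible over Q since 659 is not a rational square. The splitting field Q(sqrt(659)) has degree 2 over Q, and its unique nontrivial automorphism is sqrt(659) ↦ -sqrt(659). Hence Gal(Q(sqrt(659))/Q) = Z/2Z.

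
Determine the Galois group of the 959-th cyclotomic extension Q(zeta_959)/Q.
|Gal(Q(zeta_959)/Q)| = phi(959) = 816; group ≅ (Z/959Z)^* ≅ Z/6Z × Z/136Z

The n-th cyclotomic polynomial Φ_959(x) is the minimal polynomial of zeta_959 over Q and has degree phi(959) = 816. So Q(zeta_959) is a degree-816 Galois extension with Galois group (Z/959Z)^*. By CRT, (Z/959Z)^* ≅ (Z/7Z)^* × (Z/137Z)^*. Each prime-power unit group is (Z/7Z)^* ≅ Z/6Z; (Z/137Z)^* ≅ Z/136Z. Hence Gal(Q(zeta_959)/Q) ≅ Z/6Z × Z/136Z.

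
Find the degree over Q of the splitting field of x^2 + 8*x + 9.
[K:Q] = 2

The discriminant of x^2 + (8)*x + (9) is b^2 - 4c = 64 - (36) = 28. Since 28 is not a perfect square in Q, the polynomial is irreducible over Q. Its two roots generate a degree-2 extension, so [K:Q] = 2.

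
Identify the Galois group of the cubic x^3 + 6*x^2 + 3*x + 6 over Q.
Gal(K/Q) = S_3 (symmetric group of order 6)

Compute the discriminant of x^3 + (6)*x^2 + (3)*x + (6): Δ = -3996. Since Δ is not a rational square, the Galois group is not contained in A_3; it must be the full S_3 (irreducibility of the cubic rules out anything smaller).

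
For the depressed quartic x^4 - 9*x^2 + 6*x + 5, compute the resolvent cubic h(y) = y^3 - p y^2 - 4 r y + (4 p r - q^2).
h(y) = y^3 + 9*y^2 - 20*y - 216

Identify coefficients: p = -9, q = 6, r = 5.
Plug into h(y) = y^3 - p y^2 - 4 r y + (4 p r - q^2):
  h(y) = y^3 - (-9) y^2 - 4*(5) y + (4*(-9)*(5) - (6)^2)
       = y^3 + (9) y^2 + (-20) y + (-216).
Simplifying: h(y) = y^3 + 9*y^2 - 20*y - 216.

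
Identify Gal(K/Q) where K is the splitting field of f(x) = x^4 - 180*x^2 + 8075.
Gal(K/Q) = V_4 (Klein four-group, Z/2Z × Z/2Z)

f factors as (x^2 - 85)(x^2 - 95), so the splitting field is K = Q(sqrt(85), sqrt(95)). The elements 85, 95, 8075 are all non-squares in Q, so sqrt(85) and sqrt(95) generate independent quadratic extensions. Thus [K:Q] = 4 and Gal(K/Q) is generated by the two order-2 automorphisms sqrt(85) ↦ -sqrt(85) and sqrt(95) ↦ -sqrt(95), giving V_4.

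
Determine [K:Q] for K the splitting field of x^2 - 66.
[K:Q] = 2

The polynomial x^2 - 66 is irreducible over Q since 66 is not a perfect square. Its splitting field is Q(sqrt(66)), which has degree 2 over Q.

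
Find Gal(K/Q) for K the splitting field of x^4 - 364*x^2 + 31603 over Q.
Gal(K/Q) = V_4 (Klein four-group, Z/2Z × Z/2Z)

f factors as (x^2 - 143)(x^2 - 221), so the splitting field is K = Q(sqrt(143), sqrt(221)). The elements 143, 221, 31603 are all non-squares in Q, so sqrt(143) and sqrt(221) generate independent quadratic extensions. Thus [K:Q] = 4 and Gal(K/Q) is generated by the two order-2 automorphisms sqrt(143) ↦ -sqrt(143) and sqrt(221) ↦ -sqrt(221), giving V_4.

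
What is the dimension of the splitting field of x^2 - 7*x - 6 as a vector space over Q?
[K:Q] = 2

The discriminant of x^2 + (-7)*x + (-6) is b^2 - 4c = 49 - (-24) = 73. Since 73 is not a perfect square in Q, the polynomial is irreducible over Q. Its two roots generate a degree-2 extension, so [K:Q] = 2.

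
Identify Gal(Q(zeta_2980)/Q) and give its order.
|Gal(Q(zeta_2980)/Q)| = phi(2980) = 1184; group ≅ (Z/2980Z)^* ≅ Z/2Z × Z/4Z × Z/148Z

The n-th cyclotomic polynomial Φ_2980(x) is the minimal polynomial of zeta_2980 over Q and has degree phi(2980) = 1184. So Q(zeta_2980) is a degree-1184 Galois extension with Galois group (Z/2980Z)^*. By CRT, (Z/2980Z)^* ≅ (Z/4Z)^* × (Z/5Z)^* × (Z/149Z)^*. Each prime-power unit group is (Z/4Z)^* ≅ Z/2Z; (Z/5Z)^* ≅ Z/4Z; (Z/149Z)^* ≅ Z/148Z. Hence Gal(Q(zeta_2980)/Q) ≅ Z/2Z × Z/4Z × Z/148Z.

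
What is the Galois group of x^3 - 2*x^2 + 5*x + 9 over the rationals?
Gal(K/Q) = S_3 (symmetric group of order 6)

Compute the discriminant of x^3 + (-2)*x^2 + (5)*x + (9): Δ = -3919. Since Δ is not a rational square, the Galois group is not contained in A_3; it must be the full S_3 (irreducibility of the cubic rules out anything smaller).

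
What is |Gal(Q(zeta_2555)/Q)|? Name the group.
|Gal(Q(zeta_2555)/Q)| = phi(2555) = 1728; group ≅ (Z/2555Z)^* ≅ Z/4Z × Z/6Z × Z/72Z

The n-th cyclotomic polynomial Φ_2555(x) is the minimal polynomial of zeta_2555 over Q and has degree phi(2555) = 1728. So Q(zeta_2555) is a degree-1728 Galois extension with Galois group (Z/2555Z)^*. By CRT, (Z/2555Z)^* ≅ (Z/5Z)^* × (Z/7Z)^* × (Z/73Z)^*. Each prime-power unit group is (Z/5Z)^* ≅ Z/4Z; (Z/7Z)^* ≅ Z/6Z; (Z/73Z)^* ≅ Z/72Z. Hence Gal(Q(zeta_2555)/Q) ≅ Z/4Z × Z/6Z × Z/72Z.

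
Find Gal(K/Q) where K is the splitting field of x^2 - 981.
Gal(K/Q) = Z/2Z (cyclic of order 2)

x^2 - 981 is irreducible over Q since 981 is not a rational square. The splitting field Q(sqrt(981)) has degree 2 over Q, and its unique nontrivial automorphism is sqrt(981) ↦ -sqrt(981). Hence Gal(Q(sqrt(981))/Q) = Z/2Z.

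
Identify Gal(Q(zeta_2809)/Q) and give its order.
|Gal(Q(zeta_2809)/Q)| = phi(2809) = 2756; group ≅ (Z/2809Z)^* ≅ Z/2756Z

The n-th cyclotomic polynomial Φ_2809(x) is the minimal polynomial of zeta_2809 over Q and has degree phi(2809) = 2756. So Q(zeta_2809) is a degree-2756 Galois extension with Galois group (Z/2809Z)^*. (Z/2809Z)^* is cyclic since 2809 is an odd prime power (or 4). Hence Gal(Q(zeta_2809)/Q) ≅ Z/2756Z.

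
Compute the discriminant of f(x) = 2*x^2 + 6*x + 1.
Δ = 28

For a quadratic a x^2 + b x + c the discriminant is Δ = b^2 - 4ac = (6)^2 - 4*(2)*(1) = 36 - (8) = 28.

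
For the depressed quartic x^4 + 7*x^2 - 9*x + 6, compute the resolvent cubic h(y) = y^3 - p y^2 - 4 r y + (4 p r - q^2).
h(y) = y^3 - 7*y^2 - 24*y + 87

Identify coefficients: p = 7, q = -9, r = 6.
Plug into h(y) = y^3 - p y^2 - 4 r y + (4 p r - q^2):
  h(y) = y^3 - (7) y^2 - 4*(6) y + (4*(7)*(6) - (-9)^2)
       = y^3 + (-7) y^2 + (-24) y + (87).
Simplifying: h(y) = y^3 - 7*y^2 - 24*y + 87.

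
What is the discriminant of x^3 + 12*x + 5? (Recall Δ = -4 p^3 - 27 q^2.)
Δ = -7587

For a depressed cubic x^3 + p x + q the discriminant is Δ = -4 p^3 - 27 q^2 = -4*(12)^3 - 27*(5)^2 = -6912 - 675 = -7587.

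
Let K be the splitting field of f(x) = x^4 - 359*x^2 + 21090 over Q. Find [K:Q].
[K:Q] = 4

f factors as (x^2 - 74)(x^2 - 285); the splitting field is K = Q(sqrt(74), sqrt(285)). Since 74, 285, and 21090 are all non-squares in Q, the three subfields Q(sqrt(74)), Q(sqrt(285)), Q(sqrt(21090)) are distinct degree-2 extensions, so [K:Q] = 4 (Klein four Galois group).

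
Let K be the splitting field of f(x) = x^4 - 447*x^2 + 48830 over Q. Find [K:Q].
[K:Q] = 4

f factors as (x^2 - 190)(x^2 - 257); the splitting field is K = Q(sqrt(190), sqrt(257)). Since 190, 257, and 48830 are all non-squares in Q, the three subfields Q(sqrt(190)), Q(sqrt(257)), Q(sqrt(48830)) are distinct degree-2 extensions, so [K:Q] = 4 (Klein four Galois group).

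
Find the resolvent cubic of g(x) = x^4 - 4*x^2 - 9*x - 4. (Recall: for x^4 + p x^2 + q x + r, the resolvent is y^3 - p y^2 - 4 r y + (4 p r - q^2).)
h(y) = y^3 + 4*y^2 + 16*y - 17

Identify coefficients: p = -4, q = -9, r = -4.
Plug into h(y) = y^3 - p y^2 - 4 r y + (4 p r - q^2):
  h(y) = y^3 - (-4) y^2 - 4*(-4) y + (4*(-4)*(-4) - (-9)^2)
       = y^3 + (4) y^2 + (16) y + (-17).
Simplifying: h(y) = y^3 + 4*y^2 + 16*y - 17.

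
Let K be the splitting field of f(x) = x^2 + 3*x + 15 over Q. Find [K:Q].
[K:Q] = 2

The discriminant of x^2 + (3)*x + (15) is b^2 - 4c = 9 - (60) = -51. Since -51 is not a perfect square in Q, the polynomial is irreducible over Q. Its two roots generate a degree-2 extension, so [K:Q] = 2.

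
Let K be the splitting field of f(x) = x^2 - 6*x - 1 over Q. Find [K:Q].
[K:Q] = 2

The discriminant of x^2 + (-6)*x + (-1) is b^2 - 4c = 36 - (-4) = 40. Since 40 is not a perfect square in Q, the polynomial is irreducible over Q. Its two roots generate a degree-2 extension, so [K:Q] = 2.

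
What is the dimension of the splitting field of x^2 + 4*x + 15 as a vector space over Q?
[K:Q] = 2

The discriminant of x^2 + (4)*x + (15) is b^2 - 4c = 16 - (60) = -44. Since -44 is not a perfect square in Q, the polynomial is irreducible over Q. Its two roots generate a degree-2 extension, so [K:Q] = 2.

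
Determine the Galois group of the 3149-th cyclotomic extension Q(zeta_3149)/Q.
|Gal(Q(zeta_3149)/Q)| = phi(3149) = 3036; group ≅ (Z/3149Z)^* ≅ Z/46Z × Z/66Z

The n-th cyclotomic polynomial Φ_3149(x) is the minimal polynomial of zeta_3149 over Q and has degree phi(3149) = 3036. So Q(zeta_3149) is a degree-3036 Galois extension with Galois group (Z/3149Z)^*. By CRT, (Z/3149Z)^* ≅ (Z/47Z)^* × (Z/67Z)^*. Each prime-power unit group is (Z/47Z)^* ≅ Z/46Z; (Z/67Z)^* ≅ Z/66Z. Hence Gal(Q(zeta_3149)/Q) ≅ Z/46Z × Z/66Z.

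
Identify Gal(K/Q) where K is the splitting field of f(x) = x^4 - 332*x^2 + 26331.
Gal(K/Q) = V_4 (Klein four-group, Z/2Z × Z/2Z)

f factors as (x^2 - 201)(x^2 - 131), so the splitting field is K = Q(sqrt(201), sqrt(131)). The elements 201, 131, 26331 are all non-squares in Q, so sqrt(201) and sqrt(131) generate independent quadratic extensions. Thus [K:Q] = 4 and Gal(K/Q) is generated by the two order-2 automorphisms sqrt(201) ↦ -sqrt(201) and sqrt(131) ↦ -sqrt(131), giving V_4.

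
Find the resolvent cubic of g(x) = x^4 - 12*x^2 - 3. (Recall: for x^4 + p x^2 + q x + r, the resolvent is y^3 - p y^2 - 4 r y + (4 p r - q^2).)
h(y) = y^3 + 12*y^2 + 12*y + 144

Identify coefficients: p = -12, q = 0, r = -3.
Plug into h(y) = y^3 - p y^2 - 4 r y + (4 p r - q^2):
  h(y) = y^3 - (-12) y^2 - 4*(-3) y + (4*(-12)*(-3) - (0)^2)
       = y^3 + (12) y^2 + (12) y + (144).
Simplifying: h(y) = y^3 + 12*y^2 + 12*y + 144.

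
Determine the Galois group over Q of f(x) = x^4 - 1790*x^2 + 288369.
Gal(K/Q) = Z/2Z (cyclic of order 2)

f factors as (x^2 - 1611)(x^2 - 179), so the splitting field is K = Q(sqrt(1611), sqrt(179)). The squarefree part of 1611 is 179 and the squarefree part of 179 is also 179, so sqrt(1611) and sqrt(179) are both rational multiples of sqrt(179). Hence Q(sqrt(1611)) = Q(sqrt(179)) = Q(sqrt(179)), and the splitting field collapses to a single degree-2 extension with Galois group Z/2Z.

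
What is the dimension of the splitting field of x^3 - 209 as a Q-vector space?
[K:Q] = 6

x^3 - 209 has one real root r = 209^(1/3) and two complex roots r*zeta_3, r*zeta_3^2 where zeta_3 = e^(2*pi*i/3). The splitting field is Q(r, zeta_3). [Q(r):Q] = 3 and [Q(zeta_3):Q] = 2 with gcd = 1, so [Q(r, zeta_3):Q] = 3 * 2 = 6.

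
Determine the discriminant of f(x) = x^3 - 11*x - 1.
Δ = 5297

For a depressed cubic x^3 + p x + q the discriminant is Δ = -4 p^3 - 27 q^2 = -4*(-11)^3 - 27*(-1)^2 = 5324 - 27 = 5297.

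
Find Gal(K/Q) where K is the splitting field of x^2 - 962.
Gal(K/Q) = Z/2Z (cyclic of order 2)

x^2 - 962 is irreducible over Q since 962 is not a rational square. The splitting field Q(sqrt(962)) has degree 2 over Q, and its unique nontrivial automorphism is sqrt(962) ↦ -sqrt(962). Hence Gal(Q(sqrt(962))/Q) = Z/2Z.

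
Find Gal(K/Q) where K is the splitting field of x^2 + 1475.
Gal(K/Q) = Z/2Z (cyclic of order 2)

x^2 + 1475 is irreducible over Q since -1475 is not a rational square. The splitting field Q(sqrt(-1475)) has degree 2 over Q, and its unique nontrivial automorphism is sqrt(-1475) ↦ -sqrt(-1475). Hence Gal(Q(sqrt(-1475))/Q) = Z/2Z.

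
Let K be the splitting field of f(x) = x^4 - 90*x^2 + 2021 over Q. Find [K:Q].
[K:Q] = 4

f factors as (x^2 - 43)(x^2 - 47); the splitting field is K = Q(sqrt(43), sqrt(47)). Since 43, 47, and 2021 are all non-squares in Q, the three subfields Q(sqrt(43)), Q(sqrt(47)), Q(sqrt(2021)) are distinct degree-2 extensions, so [K:Q] = 4 (Klein four Galois group).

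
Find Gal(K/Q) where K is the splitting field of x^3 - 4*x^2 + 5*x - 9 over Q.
Gal(K/Q) = S_3 (symmetric group of order 6)

Compute the discriminant of x^3 + (-4)*x^2 + (5)*x + (-9): Δ = -1351. Since Δ is not a rational square, the Galois group is not contained in A_3; it must be the full S_3 (irreducibility of the cubic rules out anything smaller).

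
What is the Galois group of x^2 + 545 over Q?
Gal(K/Q) = Z/2Z (cyclic of order 2)

x^2 + 545 is irreducible over Q since -545 is not a rational square. The splitting field Q(sqrt(-545)) has degree 2 over Q, and its unique nontrivial automorphism is sqrt(-545) ↦ -sqrt(-545). Hence Gal(Q(sqrt(-545))/Q) = Z/2Z.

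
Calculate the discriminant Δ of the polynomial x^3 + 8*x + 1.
Δ = -2075

For x^3 + a x^2 + b x + c the discriminant is Δ = 18 a b c - 4 a^3 c + a^2 b^2 - 4 b^3 - 27 c^2.
Plug a = 0, b = 8, c = 1:
  18*(0)*(8)*(1) - 4*(0)^3*(1) + (0)^2*(8)^2 - 4*(8)^3 - 27*(1)^2
  = 0 + (0) + 0 + (-2048) + (-27)
  = -2075.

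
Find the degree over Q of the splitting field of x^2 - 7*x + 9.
[K:Q] = 2

The discriminant of x^2 + (-7)*x + (9) is b^2 - 4c = 49 - (36) = 13. Since 13 is not a perfect square in Q, the polynomial is irreducible over Q. Its two roots generate a degree-2 extension, so [K:Q] = 2.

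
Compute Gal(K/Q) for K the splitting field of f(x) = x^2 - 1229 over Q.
Gal(K/Q) = Z/2Z (cyclic of order 2)

x^2 - 1229 is irreducible over Q since 1229 is not a rational square. The splitting field Q(sqrt(1229)) has degree 2 over Q, and its unique nontrivial automorphism is sqrt(1229) ↦ -sqrt(1229). Hence Gal(Q(sqrt(1229))/Q) = Z/2Z.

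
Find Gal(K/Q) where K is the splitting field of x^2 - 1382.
Gal(K/Q) = Z/2Z (cyclic of order 2)

x^2 - 1382 is irreducible over Q since 1382 is not a rational square. The splitting field Q(sqrt(1382)) has degree 2 over Q, and its unique nontrivial automorphism is sqrt(1382) ↦ -sqrt(1382). Hence Gal(Q(sqrt(1382))/Q) = Z/2Z.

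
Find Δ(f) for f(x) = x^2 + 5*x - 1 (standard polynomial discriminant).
Δ = 29

For a quadratic a x^2 + b x + c the discriminant is Δ = b^2 - 4ac = (5)^2 - 4*(1)*(-1) = 25 - (-4) = 29.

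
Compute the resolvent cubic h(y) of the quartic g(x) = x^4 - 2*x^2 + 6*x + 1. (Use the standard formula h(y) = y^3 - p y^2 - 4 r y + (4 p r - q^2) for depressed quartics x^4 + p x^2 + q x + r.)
h(y) = y^3 + 2*y^2 - 4*y - 44

Identify coefficients: p = -2, q = 6, r = 1.
Plug into h(y) = y^3 - p y^2 - 4 r y + (4 p r - q^2):
  h(y) = y^3 - (-2) y^2 - 4*(1) y + (4*(-2)*(1) - (6)^2)
       = y^3 + (2) y^2 + (-4) y + (-44).
Simplifying: h(y) = y^3 + 2*y^2 - 4*y - 44.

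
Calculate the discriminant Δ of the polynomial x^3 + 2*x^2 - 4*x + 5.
Δ = -1235

For x^3 + a x^2 + b x + c the discriminant is Δ = 18 a b c - 4 a^3 c + a^2 b^2 - 4 b^3 - 27 c^2.
Plug a = 2, b = -4, c = 5:
  18*(2)*(-4)*(5) - 4*(2)^3*(5) + (2)^2*(-4)^2 - 4*(-4)^3 - 27*(5)^2
  = -720 + (-160) + 64 + (256) + (-675)
  = -1235.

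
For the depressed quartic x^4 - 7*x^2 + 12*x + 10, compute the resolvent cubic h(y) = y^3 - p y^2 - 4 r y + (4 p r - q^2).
h(y) = y^3 + 7*y^2 - 40*y - 424

Identify coefficients: p = -7, q = 12, r = 10.
Plug into h(y) = y^3 - p y^2 - 4 r y + (4 p r - q^2):
  h(y) = y^3 - (-7) y^2 - 4*(10) y + (4*(-7)*(10) - (12)^2)
       = y^3 + (7) y^2 + (-40) y + (-424).
Simplifying: h(y) = y^3 + 7*y^2 - 40*y - 424.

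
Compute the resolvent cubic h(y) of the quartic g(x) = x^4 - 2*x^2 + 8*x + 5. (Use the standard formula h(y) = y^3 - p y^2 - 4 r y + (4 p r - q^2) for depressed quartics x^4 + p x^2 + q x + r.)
h(y) = y^3 + 2*y^2 - 20*y - 104

Identify coefficients: p = -2, q = 8, r = 5.
Plug into h(y) = y^3 - p y^2 - 4 r y + (4 p r - q^2):
  h(y) = y^3 - (-2) y^2 - 4*(5) y + (4*(-2)*(5) - (8)^2)
       = y^3 + (2) y^2 + (-20) y + (-104).
Simplifying: h(y) = y^3 + 2*y^2 - 20*y - 104.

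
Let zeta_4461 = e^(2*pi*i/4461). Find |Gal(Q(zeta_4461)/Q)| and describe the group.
|Gal(Q(zeta_4461)/Q)| = phi(4461) = 2972; group ≅ (Z/4461Z)^* ≅ Z/2Z × Z/1486Z

The n-th cyclotomic polynomial Φ_4461(x) is the minimal polynomial of zeta_4461 over Q and has degree phi(4461) = 2972. So Q(zeta_4461) is a degree-2972 Galois extension with Galois group (Z/4461Z)^*. By CRT, (Z/4461Z)^* ≅ (Z/3Z)^* × (Z/1487Z)^*. Each prime-power unit group is (Z/3Z)^* ≅ Z/2Z; (Z/1487Z)^* ≅ Z/1486Z. Hence Gal(Q(zeta_4461)/Q) ≅ Z/2Z × Z/1486Z.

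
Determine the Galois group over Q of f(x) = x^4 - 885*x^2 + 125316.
Gal(K/Q) = Z/2Z (cyclic of order 2)

f factors as (x^2 - 708)(x^2 - 177), so the splitting field is K = Q(sqrt(708), sqrt(177)). The squarefree part of 708 is 177 and the squarefree part of 177 is also 177, so sqrt(708) and sqrt(177) are both rational multiples of sqrt(177). Hence Q(sqrt(708)) = Q(sqrt(177)) = Q(sqrt(177)), and the splitting field collapses to a single degree-2 extension with Galois group Z/2Z.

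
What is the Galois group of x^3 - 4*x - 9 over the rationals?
Gal(K/Q) = S_3 (symmetric group of order 6)

Compute the discriminant of x^3 + (0)*x^2 + (-4)*x + (-9): Δ = -1931. Since Δ is not a rational square, the Galois group is not contained in A_3; it must be the full S_3 (irreducibility of the cubic rules out anything smaller).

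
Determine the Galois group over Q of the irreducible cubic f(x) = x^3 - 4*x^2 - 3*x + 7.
Gal(K/Q) = S_3 (symmetric group of order 6)

Compute the discriminant of x^3 + (-4)*x^2 + (-3)*x + (7): Δ = 2233. Since Δ is not a rational square, the Galois group is not contained in A_3; it must be the full S_3 (irreducibility of the cubic rules out anything smaller).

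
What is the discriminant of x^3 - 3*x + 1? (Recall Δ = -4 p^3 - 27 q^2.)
Δ = 81

For a depressed cubic x^3 + p x + q the discriminant is Δ = -4 p^3 - 27 q^2 = -4*(-3)^3 - 27*(1)^2 = 108 - 27 = 81.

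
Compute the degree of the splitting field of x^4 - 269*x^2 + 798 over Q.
[K:Q] = 4

f factors as (x^2 - 266)(x^2 - 3); the splitting field is K = Q(sqrt(266), sqrt(3)). Since 266, 3, and 798 are all non-squares in Q, the three subfields Q(sqrt(266)), Q(sqrt(3)), Q(sqrt(798)) are distinct degree-2 extensions, so [K:Q] = 4 (Klein four Galois group).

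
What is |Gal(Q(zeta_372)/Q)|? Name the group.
|Gal(Q(zeta_372)/Q)| = phi(372) = 120; group ≅ (Z/372Z)^* ≅ Z/2Z × Z/2Z × Z/30Z

The n-th cyclotomic polynomial Φ_372(x) is the minimal polynomial of zeta_372 over Q and has degree phi(372) = 120. So Q(zeta_372) is a degree-120 Galois extension with Galois group (Z/372Z)^*. By CRT, (Z/372Z)^* ≅ (Z/4Z)^* × (Z/3Z)^* × (Z/31Z)^*. Each prime-power unit group is (Z/4Z)^* ≅ Z/2Z; (Z/3Z)^* ≅ Z/2Z; (Z/31Z)^* ≅ Z/30Z. Hence Gal(Q(zeta_372)/Q) ≅ Z/2Z × Z/2Z × Z/30Z.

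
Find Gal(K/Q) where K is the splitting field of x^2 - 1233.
Gal(K/Q) = Z/2Z (cyclic of order 2)

x^2 - 1233 is irreducible over Q since 1233 is not a rational square. The splitting field Q(sqrt(1233)) has degree 2 over Q, and its unique nontrivial automorphism is sqrt(1233) ↦ -sqrt(1233). Hence Gal(Q(sqrt(1233))/Q) = Z/2Z.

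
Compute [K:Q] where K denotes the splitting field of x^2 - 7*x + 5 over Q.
[K:Q] = 2

The discriminant of x^2 + (-7)*x + (5) is b^2 - 4c = 49 - (20) = 29. Since 29 is not a perfect square in Q, the polynomial is irreducible over Q. Its two roots generate a degree-2 extension, so [K:Q] = 2.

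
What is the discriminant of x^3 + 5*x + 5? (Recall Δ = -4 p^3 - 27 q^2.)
Δ = -1175

For a depressed cubic x^3 + p x + q the discriminant is Δ = -4 p^3 - 27 q^2 = -4*(5)^3 - 27*(5)^2 = -500 - 675 = -1175.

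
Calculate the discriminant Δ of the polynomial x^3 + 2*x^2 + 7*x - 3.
Δ = -2079

For x^3 + a x^2 + b x + c the discriminant is Δ = 18 a b c - 4 a^3 c + a^2 b^2 - 4 b^3 - 27 c^2.
Plug a = 2, b = 7, c = -3:
  18*(2)*(7)*(-3) - 4*(2)^3*(-3) + (2)^2*(7)^2 - 4*(7)^3 - 27*(-3)^2
  = -756 + (96) + 196 + (-1372) + (-243)
  = -2079.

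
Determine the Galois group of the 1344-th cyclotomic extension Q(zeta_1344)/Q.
|Gal(Q(zeta_1344)/Q)| = phi(1344) = 384; group ≅ (Z/1344Z)^* ≅ Z/2Z × Z/2Z × Z/6Z × Z/16Z

The n-th cyclotomic polynomial Φ_1344(x) is the minimal polynomial of zeta_1344 over Q and has degree phi(1344) = 384. So Q(zeta_1344) is a degree-384 Galois extension with Galois group (Z/1344Z)^*. By CRT, (Z/1344Z)^* ≅ (Z/64Z)^* × (Z/3Z)^* × (Z/7Z)^*. Each prime-power unit group is (Z/64Z)^* ≅ Z/2Z × Z/16Z; (Z/3Z)^* ≅ Z/2Z; (Z/7Z)^* ≅ Z/6Z. Hence Gal(Q(zeta_1344)/Q) ≅ Z/2Z × Z/2Z × Z/6Z × Z/16Z.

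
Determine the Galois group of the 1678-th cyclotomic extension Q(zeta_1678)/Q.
|Gal(Q(zeta_1678)/Q)| = phi(1678) = 838; group ≅ (Z/1678Z)^* ≅ Z/838Z

The n-th cyclotomic polynomial Φ_1678(x) is the minimal polynomial of zeta_1678 over Q and has degree phi(1678) = 838. So Q(zeta_1678) is a degree-838 Galois extension with Galois group (Z/1678Z)^*. By CRT, (Z/1678Z)^* ≅ (Z/2Z)^* × (Z/839Z)^*. Each prime-power unit group is (Z/2Z)^* ≅ trivial group (order 1); (Z/839Z)^* ≅ Z/838Z. Hence Gal(Q(zeta_1678)/Q) ≅ Z/838Z.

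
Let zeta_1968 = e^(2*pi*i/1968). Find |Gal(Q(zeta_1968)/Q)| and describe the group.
|Gal(Q(zeta_1968)/Q)| = phi(1968) = 640; group ≅ (Z/1968Z)^* ≅ Z/2Z × Z/2Z × Z/4Z × Z/40Z

The n-th cyclotomic polynomial Φ_1968(x) is the minimal polynomial of zeta_1968 over Q and has degree phi(1968) = 640. So Q(zeta_1968) is a degree-640 Galois extension with Galois group (Z/1968Z)^*. By CRT, (Z/1968Z)^* ≅ (Z/16Z)^* × (Z/3Z)^* × (Z/41Z)^*. Each prime-power unit group is (Z/16Z)^* ≅ Z/2Z × Z/4Z; (Z/3Z)^* ≅ Z/2Z; (Z/41Z)^* ≅ Z/40Z. Hence Gal(Q(zeta_1968)/Q) ≅ Z/2Z × Z/2Z × Z/4Z × Z/40Z.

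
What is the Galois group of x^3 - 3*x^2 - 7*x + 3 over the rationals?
Gal(K/Q) = S_3 (symmetric group of order 6)

Compute the discriminant of x^3 + (-3)*x^2 + (-7)*x + (3): Δ = 3028. Since Δ is not a rational square, the Galois group is not contained in A_3; it must be the full S_3 (irreducibility of the cubic rules out anything smaller).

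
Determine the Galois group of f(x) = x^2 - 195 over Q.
Gal(K/Q) = Z/2Z (cyclic of order 2)

x^2 - 195 is irreducible over Q since 195 is not a rational square. The splitting field Q(sqrt(195)) has degree 2 over Q, and its unique nontrivial automorphism is sqrt(195) ↦ -sqrt(195). Hence Gal(Q(sqrt(195))/Q) = Z/2Z.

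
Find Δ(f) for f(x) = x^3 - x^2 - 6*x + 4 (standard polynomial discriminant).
Δ = 916

For x^3 + a x^2 + b x + c the discriminant is Δ = 18 a b c - 4 a^3 c + a^2 b^2 - 4 b^3 - 27 c^2.
Plug a = -1, b = -6, c = 4:
  18*(-1)*(-6)*(4) - 4*(-1)^3*(4) + (-1)^2*(-6)^2 - 4*(-6)^3 - 27*(4)^2
  = 432 + (16) + 36 + (864) + (-432)
  = 916.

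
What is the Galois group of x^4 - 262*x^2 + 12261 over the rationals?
Gal(K/Q) = V_4 (Klein four-group, Z/2Z × Z/2Z)

f factors as (x^2 - 61)(x^2 - 201), so the splitting field is K = Q(sqrt(61), sqrt(201)). The elements 61, 201, 12261 are all non-squares in Q, so sqrt(61) and sqrt(201) generate independent quadratic extensions. Thus [K:Q] = 4 and Gal(K/Q) is generated by the two order-2 automorphisms sqrt(61) ↦ -sqrt(61) and sqrt(201) ↦ -sqrt(201), giving V_4.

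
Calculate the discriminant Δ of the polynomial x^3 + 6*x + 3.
Δ = -1107

For a depressed cubic x^3 + p x + q the discriminant is Δ = -4 p^3 - 27 q^2 = -4*(6)^3 - 27*(3)^2 = -864 - 243 = -1107.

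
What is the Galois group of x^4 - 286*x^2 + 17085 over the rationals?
Gal(K/Q) = V_4 (Klein four-group, Z/2Z × Z/2Z)

f factors as (x^2 - 201)(x^2 - 85), so the splitting field is K = Q(sqrt(201), sqrt(85)). The elements 201, 85, 17085 are all non-squares in Q, so sqrt(201) and sqrt(85) generate independent quadratic extensions. Thus [K:Q] = 4 and Gal(K/Q) is generated by the two order-2 automorphisms sqrt(201) ↦ -sqrt(201) and sqrt(85) ↦ -sqrt(85), giving V_4.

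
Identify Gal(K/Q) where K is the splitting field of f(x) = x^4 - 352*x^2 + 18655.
Gal(K/Q) = V_4 (Klein four-group, Z/2Z × Z/2Z)

f factors as (x^2 - 65)(x^2 - 287), so the splitting field is K = Q(sqrt(65), sqrt(287)). The elements 65, 287, 18655 are all non-squares in Q, so sqrt(65) and sqrt(287) generate independent quadratic extensions. Thus [K:Q] = 4 and Gal(K/Q) is generated by the two order-2 automorphisms sqrt(65) ↦ -sqrt(65) and sqrt(287) ↦ -sqrt(287), giving V_4.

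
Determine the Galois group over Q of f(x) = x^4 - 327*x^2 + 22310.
Gal(K/Q) = V_4 (Klein four-group, Z/2Z × Z/2Z)

f factors as (x^2 - 230)(x^2 - 97), so the splitting field is K = Q(sqrt(230), sqrt(97)). The elements 230, 97, 22310 are all non-squares in Q, so sqrt(230) and sqrt(97) generate independent quadratic extensions. Thus [K:Q] = 4 and Gal(K/Q) is generated by the two order-2 automorphisms sqrt(230) ↦ -sqrt(230) and sqrt(97) ↦ -sqrt(97), giving V_4.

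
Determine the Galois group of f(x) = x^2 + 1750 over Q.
Gal(K/Q) = Z/2Z (cyclic of order 2)

x^2 + 1750 is irreducible over Q since -1750 is not a rational square. The splitting field Q(sqrt(-1750)) has degree 2 over Q, and its unique nontrivial automorphism is sqrt(-1750) ↦ -sqrt(-1750). Hence Gal(Q(sqrt(-1750))/Q) = Z/2Z.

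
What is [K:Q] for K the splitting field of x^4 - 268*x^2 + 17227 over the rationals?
[K:Q] = 4

f factors as (x^2 - 161)(x^2 - 107); the splitting field is K = Q(sqrt(161), sqrt(107)). Since 161, 107, and 17227 are all non-squares in Q, the three subfields Q(sqrt(161)), Q(sqrt(107)), Q(sqrt(17227)) are distinct degree-2 extensions, so [K:Q] = 4 (Klein four Galois group).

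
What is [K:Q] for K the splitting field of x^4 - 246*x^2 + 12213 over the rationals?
[K:Q] = 4

f factors as (x^2 - 69)(x^2 - 177); the splitting field is K = Q(sqrt(69), sqrt(177)). Since 69, 177, and 12213 are all non-squares in Q, the three subfields Q(sqrt(69)), Q(sqrt(177)), Q(sqrt(12213)) are distinct degree-2 extensions, so [K:Q] = 4 (Klein four Galois group).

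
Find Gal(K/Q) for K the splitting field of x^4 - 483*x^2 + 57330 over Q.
Gal(K/Q) = V_4 (Klein four-group, Z/2Z × Z/2Z)

f factors as (x^2 - 210)(x^2 - 273), so the splitting field is K = Q(sqrt(210), sqrt(273)). The elements 210, 273, 57330 are all non-squares in Q, so sqrt(210) and sqrt(273) generate independent quadratic extensions. Thus [K:Q] = 4 and Gal(K/Q) is generated by the two order-2 automorphisms sqrt(210) ↦ -sqrt(210) and sqrt(273) ↦ -sqrt(273), giving V_4.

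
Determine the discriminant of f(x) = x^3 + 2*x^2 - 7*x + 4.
Δ = 0

For x^3 + a x^2 + b x + c the discriminant is Δ = 18 a b c - 4 a^3 c + a^2 b^2 - 4 b^3 - 27 c^2.
Plug a = 2, b = -7, c = 4:
  18*(2)*(-7)*(4) - 4*(2)^3*(4) + (2)^2*(-7)^2 - 4*(-7)^3 - 27*(4)^2
  = -1008 + (-128) + 196 + (1372) + (-432)
  = 0.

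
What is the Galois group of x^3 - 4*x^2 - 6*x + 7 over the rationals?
Gal(K/Q) = S_3 (symmetric group of order 6)

Compute the discriminant of x^3 + (-4)*x^2 + (-6)*x + (7): Δ = 4933. Since Δ is not a rational square, the Galois group is not contained in A_3; it must be the full S_3 (irreducibility of the cubic rules out anything smaller).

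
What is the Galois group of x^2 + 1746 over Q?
Gal(K/Q) = Z/2Z (cyclic of order 2)

x^2 + 1746 is irreducible over Q since -1746 is not a rational square. The splitting field Q(sqrt(-1746)) has degree 2 over Q, and its unique nontrivial automorphism is sqrt(-1746) ↦ -sqrt(-1746). Hence Gal(Q(sqrt(-1746))/Q) = Z/2Z.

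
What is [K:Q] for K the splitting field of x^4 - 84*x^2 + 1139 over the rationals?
[K:Q] = 4

f factors as (x^2 - 67)(x^2 - 17); the splitting field is K = Q(sqrt(67), sqrt(17)). Since 67, 17, and 1139 are all non-squares in Q, the three subfields Q(sqrt(67)), Q(sqrt(17)), Q(sqrt(1139)) are distinct degree-2 extensions, so [K:Q] = 4 (Klein four Galois group).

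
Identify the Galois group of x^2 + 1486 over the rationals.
Gal(K/Q) = Z/2Z (cyclic of order 2)

x^2 + 1486 is irreducible over Q since -1486 is not a rational square. The splitting field Q(sqrt(-1486)) has degree 2 over Q, and its unique nontrivial automorphism is sqrt(-1486) ↦ -sqrt(-1486). Hence Gal(Q(sqrt(-1486))/Q) = Z/2Z.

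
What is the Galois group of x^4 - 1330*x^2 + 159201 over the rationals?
Gal(K/Q) = Z/2Z (cyclic of order 2)

f factors as (x^2 - 1197)(x^2 - 133), so the splitting field is K = Q(sqrt(1197), sqrt(133)). The squarefree part of 1197 is 133 and the squarefree part of 133 is also 133, so sqrt(1197) and sqrt(133) are both rational multiples of sqrt(133). Hence Q(sqrt(1197)) = Q(sqrt(133)) = Q(sqrt(133)), and the splitting field collapses to a single degree-2 extension with Galois group Z/2Z.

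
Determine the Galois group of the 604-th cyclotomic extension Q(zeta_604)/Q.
|Gal(Q(zeta_604)/Q)| = phi(604) = 300; group ≅ (Z/604Z)^* ≅ Z/2Z × Z/150Z

The n-th cyclotomic polynomial Φ_604(x) is the minimal polynomial of zeta_604 over Q and has degree phi(604) = 300. So Q(zeta_604) is a degree-300 Galois extension with Galois group (Z/604Z)^*. By CRT, (Z/604Z)^* ≅ (Z/4Z)^* × (Z/151Z)^*. Each prime-power unit group is (Z/4Z)^* ≅ Z/2Z; (Z/151Z)^* ≅ Z/150Z. Hence Gal(Q(zeta_604)/Q) ≅ Z/2Z × Z/150Z.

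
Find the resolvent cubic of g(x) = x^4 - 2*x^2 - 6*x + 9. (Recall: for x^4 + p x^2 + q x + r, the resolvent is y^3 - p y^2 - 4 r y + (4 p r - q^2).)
h(y) = y^3 + 2*y^2 - 36*y - 108

Identify coefficients: p = -2, q = -6, r = 9.
Plug into h(y) = y^3 - p y^2 - 4 r y + (4 p r - q^2):
  h(y) = y^3 - (-2) y^2 - 4*(9) y + (4*(-2)*(9) - (-6)^2)
       = y^3 + (2) y^2 + (-36) y + (-108).
Simplifying: h(y) = y^3 + 2*y^2 - 36*y - 108.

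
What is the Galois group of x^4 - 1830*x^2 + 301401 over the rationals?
Gal(K/Q) = Z/2Z (cyclic of order 2)

f factors as (x^2 - 183)(x^2 - 1647), so the splitting field is K = Q(sqrt(183), sqrt(1647)). The squarefree part of 183 is 183 and the squarefree part of 1647 is also 183, so sqrt(183) and sqrt(1647) are both rational multiples of sqrt(183). Hence Q(sqrt(183)) = Q(sqrt(1647)) = Q(sqrt(183)), and the splitting field collapses to a single degree-2 extension with Galois group Z/2Z.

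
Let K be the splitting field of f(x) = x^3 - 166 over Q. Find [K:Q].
[K:Q] = 6

x^3 - 166 has one real root r = 166^(1/3) and two complex roots r*zeta_3, r*zeta_3^2 where zeta_3 = e^(2*pi*i/3). The splitting field is Q(r, zeta_3). [Q(r):Q] = 3 and [Q(zeta_3):Q] = 2 with gcd = 1, so [Q(r, zeta_3):Q] = 3 * 2 = 6.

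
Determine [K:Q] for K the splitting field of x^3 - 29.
[K:Q] = 6

x^3 - 29 has one real root r = 29^(1/3) and two complex roots r*zeta_3, r*zeta_3^2 where zeta_3 = e^(2*pi*i/3). The splitting field is Q(r, zeta_3). [Q(r):Q] = 3 and [Q(zeta_3):Q] = 2 with gcd = 1, so [Q(r, zeta_3):Q] = 3 * 2 = 6.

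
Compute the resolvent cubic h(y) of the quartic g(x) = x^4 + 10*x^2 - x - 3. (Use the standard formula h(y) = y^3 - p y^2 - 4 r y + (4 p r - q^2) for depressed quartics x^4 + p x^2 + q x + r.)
h(y) = y^3 - 10*y^2 + 12*y - 121

Identify coefficients: p = 10, q = -1, r = -3.
Plug into h(y) = y^3 - p y^2 - 4 r y + (4 p r - q^2):
  h(y) = y^3 - (10) y^2 - 4*(-3) y + (4*(10)*(-3) - (-1)^2)
       = y^3 + (-10) y^2 + (12) y + (-121).
Simplifying: h(y) = y^3 - 10*y^2 + 12*y - 121.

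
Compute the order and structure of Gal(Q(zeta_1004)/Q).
|Gal(Q(zeta_1004)/Q)| = phi(1004) = 500; group ≅ (Z/1004Z)^* ≅ Z/2Z × Z/250Z

The n-th cyclotomic polynomial Φ_1004(x) is the minimal polynomial of zeta_1004 over Q and has degree phi(1004) = 500. So Q(zeta_1004) is a degree-500 Galois extension with Galois group (Z/1004Z)^*. By CRT, (Z/1004Z)^* ≅ (Z/4Z)^* × (Z/251Z)^*. Each prime-power unit group is (Z/4Z)^* ≅ Z/2Z; (Z/251Z)^* ≅ Z/250Z. Hence Gal(Q(zeta_1004)/Q) ≅ Z/2Z × Z/250Z.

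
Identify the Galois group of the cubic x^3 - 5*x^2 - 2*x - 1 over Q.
Gal(K/Q) = S_3 (symmetric group of order 6)

Compute the discriminant of x^3 + (-5)*x^2 + (-2)*x + (-1): Δ = -575. Since Δ is not a rational square, the Galois group is not contained in A_3; it must be the full S_3 (irreducibility of the cubic rules out anything smaller).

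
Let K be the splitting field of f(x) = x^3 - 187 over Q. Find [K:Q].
[K:Q] = 6

x^3 - 187 has one real root r = 187^(1/3) and two complex roots r*zeta_3, r*zeta_3^2 where zeta_3 = e^(2*pi*i/3). The splitting field is Q(r, zeta_3). [Q(r):Q] = 3 and [Q(zeta_3):Q] = 2 with gcd = 1, so [Q(r, zeta_3):Q] = 3 * 2 = 6.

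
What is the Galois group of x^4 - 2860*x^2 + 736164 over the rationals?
Gal(K/Q) = Z/2Z (cyclic of order 2)

f factors as (x^2 - 2574)(x^2 - 286), so the splitting field is K = Q(sqrt(2574), sqrt(286)). The squarefree part of 2574 is 286 and the squarefree part of 286 is also 286, so sqrt(2574) and sqrt(286) are both rational multiples of sqrt(286). Hence Q(sqrt(2574)) = Q(sqrt(286)) = Q(sqrt(286)), and the splitting field collapses to a single degree-2 extension with Galois group Z/2Z.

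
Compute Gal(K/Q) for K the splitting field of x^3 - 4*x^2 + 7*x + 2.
Gal(K/Q) = S_3 (symmetric group of order 6)

Compute the discriminant of x^3 + (-4)*x^2 + (7)*x + (2): Δ = -1192. Since Δ is not a rational square, the Galois group is not contained in A_3; it must be the full S_3 (irreducibility of the cubic rules out anything smaller).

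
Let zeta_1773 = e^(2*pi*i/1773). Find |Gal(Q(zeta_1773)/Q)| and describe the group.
|Gal(Q(zeta_1773)/Q)| = phi(1773) = 1176; group ≅ (Z/1773Z)^* ≅ Z/6Z × Z/196Z

The n-th cyclotomic polynomial Φ_1773(x) is the minimal polynomial of zeta_1773 over Q and has degree phi(1773) = 1176. So Q(zeta_1773) is a degree-1176 Galois extension with Galois group (Z/1773Z)^*. By CRT, (Z/1773Z)^* ≅ (Z/9Z)^* × (Z/197Z)^*. Each prime-power unit group is (Z/9Z)^* ≅ Z/6Z; (Z/197Z)^* ≅ Z/196Z. Hence Gal(Q(zeta_1773)/Q) ≅ Z/6Z × Z/196Z.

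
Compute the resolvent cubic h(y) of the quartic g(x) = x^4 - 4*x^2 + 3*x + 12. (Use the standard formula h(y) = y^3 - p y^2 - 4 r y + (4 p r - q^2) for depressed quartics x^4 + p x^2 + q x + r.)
h(y) = y^3 + 4*y^2 - 48*y - 201

Identify coefficients: p = -4, q = 3, r = 12.
Plug into h(y) = y^3 - p y^2 - 4 r y + (4 p r - q^2):
  h(y) = y^3 - (-4) y^2 - 4*(12) y + (4*(-4)*(12) - (3)^2)
       = y^3 + (4) y^2 + (-48) y + (-201).
Simplifying: h(y) = y^3 + 4*y^2 - 48*y - 201.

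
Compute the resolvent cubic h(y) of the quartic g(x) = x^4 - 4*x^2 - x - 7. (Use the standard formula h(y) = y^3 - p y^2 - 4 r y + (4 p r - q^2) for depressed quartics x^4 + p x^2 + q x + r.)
h(y) = y^3 + 4*y^2 + 28*y + 111

Identify coefficients: p = -4, q = -1, r = -7.
Plug into h(y) = y^3 - p y^2 - 4 r y + (4 p r - q^2):
  h(y) = y^3 - (-4) y^2 - 4*(-7) y + (4*(-4)*(-7) - (-1)^2)
       = y^3 + (4) y^2 + (28) y + (111).
Simplifying: h(y) = y^3 + 4*y^2 + 28*y + 111.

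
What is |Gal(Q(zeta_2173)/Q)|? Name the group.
|Gal(Q(zeta_2173)/Q)| = phi(2173) = 2080; group ≅ (Z/2173Z)^* ≅ Z/40Z × Z/52Z

The n-th cyclotomic polynomial Φ_2173(x) is the minimal polynomial of zeta_2173 over Q and has degree phi(2173) = 2080. So Q(zeta_2173) is a degree-2080 Galois extension with Galois group (Z/2173Z)^*. By CRT, (Z/2173Z)^* ≅ (Z/41Z)^* × (Z/53Z)^*. Each prime-power unit group is (Z/41Z)^* ≅ Z/40Z; (Z/53Z)^* ≅ Z/52Z. Hence Gal(Q(zeta_2173)/Q) ≅ Z/40Z × Z/52Z.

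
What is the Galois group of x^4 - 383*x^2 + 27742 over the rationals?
Gal(K/Q) = V_4 (Klein four-group, Z/2Z × Z/2Z)

f factors as (x^2 - 97)(x^2 - 286), so the splitting field is K = Q(sqrt(97), sqrt(286)). The elements 97, 286, 27742 are all non-squares in Q, so sqrt(97) and sqrt(286) generate independent quadratic extensions. Thus [K:Q] = 4 and Gal(K/Q) is generated by the two order-2 automorphisms sqrt(97) ↦ -sqrt(97) and sqrt(286) ↦ -sqrt(286), giving V_4.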